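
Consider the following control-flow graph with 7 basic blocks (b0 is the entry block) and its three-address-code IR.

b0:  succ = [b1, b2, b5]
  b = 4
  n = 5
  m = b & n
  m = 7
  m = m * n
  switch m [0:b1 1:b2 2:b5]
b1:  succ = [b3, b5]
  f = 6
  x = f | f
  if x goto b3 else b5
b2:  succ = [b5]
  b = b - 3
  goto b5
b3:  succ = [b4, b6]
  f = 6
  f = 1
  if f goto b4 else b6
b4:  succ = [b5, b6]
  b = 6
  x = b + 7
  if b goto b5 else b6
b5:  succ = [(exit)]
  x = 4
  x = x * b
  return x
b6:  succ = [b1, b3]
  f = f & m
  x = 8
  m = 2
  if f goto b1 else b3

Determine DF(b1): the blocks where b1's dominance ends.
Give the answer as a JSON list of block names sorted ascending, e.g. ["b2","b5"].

idom tree: b1←b0 b2←b0 b3←b1 b4←b3 b5←b0 b6←b3
Dom at joins:
  b1: preds {b0,b6}: {b0} ∩ {b0,b1,b3,b6} = {b0}; idom=b0
  b3: preds {b1,b6}: {b0,b1} ∩ {b0,b1,b3,b6} = {b0,b1}; idom=b1
  b5: preds {b0,b1,b2,b4}: {b0} ∩ {b0,b1} ∩ {b0,b2} ∩ {b0,b1,b3,b4} = {b0}; idom=b0
  b6: preds {b3,b4}: {b0,b1,b3} ∩ {b0,b1,b3,b4} = {b0,b1,b3}; idom=b3

DF walk-up:
  b1←b0: walk · to b0
  b1←b6: walk b6→b3→b1 to b0
  b3←b1: walk · to b1
  b3←b6: walk b6→b3 to b1
  b5←b0: walk · to b0
  b5←b1: walk b1 to b0
  b5←b2: walk b2 to b0
  b5←b4: walk b4→b3→b1 to b0
  b6←b3: walk · to b3
  b6←b4: walk b4 to b3
  b0 → ∅
  b1 → {b1,b5}
  b2 → {b5}
  b3 → {b1,b3,b5}
  b4 → {b5,b6}
  b5 → ∅
  b6 → {b1,b3}

DF(b1) = ["b1", "b5"]

Answer: ["b1", "b5"]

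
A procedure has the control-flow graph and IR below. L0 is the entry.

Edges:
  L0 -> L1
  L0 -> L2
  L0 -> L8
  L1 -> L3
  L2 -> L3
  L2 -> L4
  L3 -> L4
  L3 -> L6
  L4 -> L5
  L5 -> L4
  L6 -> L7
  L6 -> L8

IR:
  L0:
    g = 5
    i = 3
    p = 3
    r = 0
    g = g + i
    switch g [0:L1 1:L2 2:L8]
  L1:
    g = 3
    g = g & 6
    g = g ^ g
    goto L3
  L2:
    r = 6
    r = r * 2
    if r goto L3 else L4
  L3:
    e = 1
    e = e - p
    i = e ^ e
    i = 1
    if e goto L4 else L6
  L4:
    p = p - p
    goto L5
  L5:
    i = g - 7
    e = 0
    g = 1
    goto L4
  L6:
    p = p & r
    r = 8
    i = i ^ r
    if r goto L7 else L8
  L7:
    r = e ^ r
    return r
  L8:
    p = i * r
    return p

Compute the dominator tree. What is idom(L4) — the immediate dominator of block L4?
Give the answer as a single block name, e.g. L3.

Answer: L0

Working:
idom tree: L1←L0 L2←L0 L3←L0 L4←L0 L5←L4 L6←L3 L7←L6 L8←L0
Join-block Dom:
  L3: preds {L1,L2}: {L0,L1} ∩ {L0,L2} = {L0}; idom=L0
  L4: preds {L2,L3,L5}: {L0,L2} ∩ {L0,L3} ∩ {L0,L4,L5} = {L0}; idom=L0
  L8: preds {L0,L6}: {L0} ∩ {L0,L3,L6} = {L0}; idom=L0

idom(L4) = L0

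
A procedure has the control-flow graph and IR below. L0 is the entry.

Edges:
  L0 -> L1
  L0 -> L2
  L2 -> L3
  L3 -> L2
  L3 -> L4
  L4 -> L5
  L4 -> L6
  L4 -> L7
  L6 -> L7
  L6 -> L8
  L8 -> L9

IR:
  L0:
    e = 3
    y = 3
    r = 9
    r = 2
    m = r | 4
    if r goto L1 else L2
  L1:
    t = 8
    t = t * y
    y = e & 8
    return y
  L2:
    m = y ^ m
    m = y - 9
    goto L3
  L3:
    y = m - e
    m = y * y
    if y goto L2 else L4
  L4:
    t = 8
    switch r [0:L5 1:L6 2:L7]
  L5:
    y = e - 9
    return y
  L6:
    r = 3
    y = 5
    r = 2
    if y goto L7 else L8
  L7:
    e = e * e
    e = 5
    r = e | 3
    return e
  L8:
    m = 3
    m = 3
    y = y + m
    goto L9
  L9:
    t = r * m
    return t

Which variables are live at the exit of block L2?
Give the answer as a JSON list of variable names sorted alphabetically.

Answer: ["e", "m", "r"]

Working:
Per-block:
  L0: def={e,m,r,y} ue=∅
  L1: def={t,y} ue={e,y}
  L2: def={m} ue={m,y}
  L3: def={m,y} ue={e,m}
  L4: def={t} ue={r}
  L5: def={y} ue={e}
  L6: def={r,y} ue=∅
  L7: def={e,r} ue={e}
  L8: def={m,y} ue={y}
  L9: def={t} ue={m,r}

Backward fixpoint:
  L0: in=∅ out={e,m,r,y}
  L1: in={e,y} out=∅
  L2: in={e,m,r,y} out={e,m,r}
  L3: in={e,m,r} out={e,m,r,y}
  L4: in={e,r} out={e}
  L5: in={e} out=∅
  L6: in={e} out={e,r,y}
  L7: in={e} out=∅
  L8: in={r,y} out={m,r}
  L9: in={m,r} out=∅

live-out(L2) = ["e", "m", "r"]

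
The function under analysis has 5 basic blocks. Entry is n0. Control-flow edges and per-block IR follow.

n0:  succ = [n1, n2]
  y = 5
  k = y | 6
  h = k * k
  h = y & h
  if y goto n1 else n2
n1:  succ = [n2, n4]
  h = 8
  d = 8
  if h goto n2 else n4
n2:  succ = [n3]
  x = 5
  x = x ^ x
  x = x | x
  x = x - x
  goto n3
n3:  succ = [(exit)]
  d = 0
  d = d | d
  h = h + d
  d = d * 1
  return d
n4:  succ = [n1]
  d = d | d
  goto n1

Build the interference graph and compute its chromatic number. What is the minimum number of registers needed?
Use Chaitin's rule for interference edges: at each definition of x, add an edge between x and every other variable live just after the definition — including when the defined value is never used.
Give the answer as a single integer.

Per-block:
  n0 def {h,k,y} use ∅
  n1 def {d,h} use ∅
  n2 def {x} use ∅
  n3 def {d,h} use {h}
  n4 def {d} use {d}

Backward fixpoint:
  n0: in=∅ out={h}
  n1: in=∅ out={d,h}
  n2: in={h} out={h}
  n3: in={h} out=∅
  n4: in={d} out=∅

Interference:
  d: {h}
  h: {d,x,y}
  k: {y}
  x: {h}
  y: {h,k}

Colouring:
  clique {d,h} ⇒ need ≥ 2
  2-colouring: R0={h,k}  R1={d,x,y}
  χ = 2

Answer: 2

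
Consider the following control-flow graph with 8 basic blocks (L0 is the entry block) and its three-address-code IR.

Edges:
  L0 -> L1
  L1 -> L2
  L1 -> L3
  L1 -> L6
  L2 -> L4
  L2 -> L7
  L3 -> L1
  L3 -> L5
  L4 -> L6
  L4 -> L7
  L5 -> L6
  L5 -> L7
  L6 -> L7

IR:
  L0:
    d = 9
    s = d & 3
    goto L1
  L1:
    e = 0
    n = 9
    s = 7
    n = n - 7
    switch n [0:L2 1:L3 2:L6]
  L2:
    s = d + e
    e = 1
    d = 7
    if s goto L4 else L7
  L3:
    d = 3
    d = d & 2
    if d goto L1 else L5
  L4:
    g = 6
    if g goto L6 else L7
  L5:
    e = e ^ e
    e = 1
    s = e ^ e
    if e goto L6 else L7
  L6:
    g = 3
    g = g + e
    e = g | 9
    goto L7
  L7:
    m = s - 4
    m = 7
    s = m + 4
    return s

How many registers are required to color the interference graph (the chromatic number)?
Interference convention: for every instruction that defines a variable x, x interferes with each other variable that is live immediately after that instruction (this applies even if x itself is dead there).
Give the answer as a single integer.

Block summaries:
  L0: {d,s} / ∅
  L1: {e,n,s} / ∅
  L2: {d,e,s} / {d,e}
  L3: {d} / ∅
  L4: {g} / ∅
  L5: {e,s} / {e}
  L6: {e,g} / {e}
  L7: {m,s} / {s}

Liveness:
  live L0: ∅→{d}
  live L1: {d}→{d,e,s}
  live L2: {d,e}→{e,s}
  live L3: {e}→{d,e}
  live L4: {e,s}→{e,s}
  live L5: {e}→{e,s}
  live L6: {e,s}→{s}
  live L7: {s}→∅

Interfere edges:
  d↔{e,n,s}
  e↔{d,g,n,s}
  g↔{e,s}
  m↔∅
  n↔{d,e,s}
  s↔{d,e,g,n}

Colouring:
  {d,e,n,s} pairwise interfere (4-clique) ⇒ χ ≥ 4
  4-colouring: c0={e,m}  c1={s}  c2={d,g}  c3={n}
  χ = 4

Answer: 4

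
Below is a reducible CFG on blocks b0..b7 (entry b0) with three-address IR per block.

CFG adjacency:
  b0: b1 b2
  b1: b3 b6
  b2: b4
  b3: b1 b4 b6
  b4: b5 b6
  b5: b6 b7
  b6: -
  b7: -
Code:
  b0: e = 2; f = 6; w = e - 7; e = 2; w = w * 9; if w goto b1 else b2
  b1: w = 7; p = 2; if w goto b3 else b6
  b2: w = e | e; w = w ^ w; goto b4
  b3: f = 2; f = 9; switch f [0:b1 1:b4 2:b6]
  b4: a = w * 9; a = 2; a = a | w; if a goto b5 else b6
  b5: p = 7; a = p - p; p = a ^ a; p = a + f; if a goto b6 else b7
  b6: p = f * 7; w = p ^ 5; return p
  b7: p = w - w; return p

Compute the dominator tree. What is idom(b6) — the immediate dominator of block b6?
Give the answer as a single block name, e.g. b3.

idom tree: b1←b0 b2←b0 b3←b1 b4←b0 b5←b4 b6←b0 b7←b5
Dom∩ at merges:
  b1: preds {b0,b3}: {b0} ∩ {b0,b1,b3} = {b0}; idom=b0
  b4: preds {b2,b3}: {b0,b2} ∩ {b0,b1,b3} = {b0}; idom=b0
  b6: preds {b1,b3,b4,b5}: {b0,b1} ∩ {b0,b1,b3} ∩ {b0,b4} ∩ {b0,b4,b5} = {b0}; idom=b0

idom(b6) = b0

Answer: b0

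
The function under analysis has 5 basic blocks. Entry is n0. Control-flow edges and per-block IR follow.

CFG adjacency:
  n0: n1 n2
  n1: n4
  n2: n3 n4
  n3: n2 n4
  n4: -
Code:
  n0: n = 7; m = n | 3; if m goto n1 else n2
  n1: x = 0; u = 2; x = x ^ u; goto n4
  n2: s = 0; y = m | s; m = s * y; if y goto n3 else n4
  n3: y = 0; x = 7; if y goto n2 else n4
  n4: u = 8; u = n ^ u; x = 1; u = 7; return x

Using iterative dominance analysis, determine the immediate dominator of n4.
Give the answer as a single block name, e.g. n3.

idom tree: n1←n0 n2←n0 n3←n2 n4←n0
Dom at joins:
  n2: preds {n0,n3}: {n0} ∩ {n0,n2,n3} = {n0}; idom=n0
  n4: preds {n1,n2,n3}: {n0,n1} ∩ {n0,n2} ∩ {n0,n2,n3} = {n0}; idom=n0

idom(n4) = n0

Answer: n0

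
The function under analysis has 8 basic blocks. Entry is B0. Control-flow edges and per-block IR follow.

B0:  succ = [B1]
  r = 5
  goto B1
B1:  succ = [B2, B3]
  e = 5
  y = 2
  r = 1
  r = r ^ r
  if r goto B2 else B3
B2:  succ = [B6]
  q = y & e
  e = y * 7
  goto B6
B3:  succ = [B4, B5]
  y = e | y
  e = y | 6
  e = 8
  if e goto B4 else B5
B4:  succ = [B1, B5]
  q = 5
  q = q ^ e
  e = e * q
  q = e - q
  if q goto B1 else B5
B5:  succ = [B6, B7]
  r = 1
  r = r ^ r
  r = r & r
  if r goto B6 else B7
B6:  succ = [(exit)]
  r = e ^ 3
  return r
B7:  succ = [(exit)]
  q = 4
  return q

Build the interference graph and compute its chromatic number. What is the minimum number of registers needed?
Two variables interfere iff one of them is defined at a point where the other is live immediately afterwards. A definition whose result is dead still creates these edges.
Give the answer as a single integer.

Answer: 3

Analysis:
def/use:
  B0 def {r} use ∅
  B1 def {e,r,y} use ∅
  B2 def {e,q} use {e,y}
  B3 def {e,y} use {e,y}
  B4 def {e,q} use {e}
  B5 def {r} use ∅
  B6 def {r} use {e}
  B7 def {q} use ∅

Live sets:
  live B0: ∅→∅
  live B1: ∅→{e,y}
  live B2: {e,y}→{e}
  live B3: {e,y}→{e}
  live B4: {e}→{e}
  live B5: {e}→{e}
  live B6: {e}→∅
  live B7: ∅→∅

Interfere edges:
  e↔{q,r,y}
  q↔{e,y}
  r↔{e,y}
  y↔{e,q,r}

Registers:
  clique {e,q,y} ⇒ need ≥ 3
  3-colouring: c0={e}  c1={y}  c2={q,r}
  χ = 3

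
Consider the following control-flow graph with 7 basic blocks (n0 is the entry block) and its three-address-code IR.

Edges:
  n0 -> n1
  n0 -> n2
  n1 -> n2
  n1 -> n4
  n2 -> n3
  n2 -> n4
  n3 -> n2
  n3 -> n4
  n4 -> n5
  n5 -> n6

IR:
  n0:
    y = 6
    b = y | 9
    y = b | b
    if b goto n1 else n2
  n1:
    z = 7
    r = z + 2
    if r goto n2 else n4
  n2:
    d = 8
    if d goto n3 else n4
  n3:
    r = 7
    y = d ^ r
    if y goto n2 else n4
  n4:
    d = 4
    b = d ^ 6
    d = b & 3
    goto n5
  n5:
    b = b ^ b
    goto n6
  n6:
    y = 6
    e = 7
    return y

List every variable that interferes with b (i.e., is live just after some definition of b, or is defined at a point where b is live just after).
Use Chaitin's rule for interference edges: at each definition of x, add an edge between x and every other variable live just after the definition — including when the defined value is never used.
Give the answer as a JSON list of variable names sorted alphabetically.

Answer: ["d", "y"]

Working:
Block summaries:
  n0 def {b,y} use ∅
  n1 def {r,z} use ∅
  n2 def {d} use ∅
  n3 def {r,y} use {d}
  n4 def {b,d} use ∅
  n5 def {b} use {b}
  n6 def {e,y} use ∅

Liveness:
  live n0: ∅→∅
  live n1: ∅→∅
  live n2: ∅→{d}
  live n3: {d}→∅
  live n4: ∅→{b}
  live n5: {b}→∅
  live n6: ∅→∅

Interfere edges:
  b↔{d,y}
  d↔{b,r}
  e↔{y}
  r↔{d}
  y↔{b,e}
  z↔∅

N(b) = ["d", "y"]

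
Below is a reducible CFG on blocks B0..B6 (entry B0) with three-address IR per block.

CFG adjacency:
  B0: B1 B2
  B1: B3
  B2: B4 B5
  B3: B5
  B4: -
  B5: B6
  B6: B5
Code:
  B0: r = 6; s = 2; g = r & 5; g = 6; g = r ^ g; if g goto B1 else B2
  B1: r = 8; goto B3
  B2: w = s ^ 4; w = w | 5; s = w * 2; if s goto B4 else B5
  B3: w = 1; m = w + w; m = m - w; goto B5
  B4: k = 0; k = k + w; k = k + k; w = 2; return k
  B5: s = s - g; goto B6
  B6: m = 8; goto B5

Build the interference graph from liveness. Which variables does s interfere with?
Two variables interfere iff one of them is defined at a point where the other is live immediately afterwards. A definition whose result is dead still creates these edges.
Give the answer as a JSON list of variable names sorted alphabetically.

Per-block:
  B0: {g,r,s} / ∅
  B1: {r} / ∅
  B2: {s,w} / {s}
  B3: {m,w} / ∅
  B4: {k,w} / {w}
  B5: {s} / {g,s}
  B6: {m} / ∅

Live sets:
  B0 li=∅ lo={g,s}
  B1 li={g,s} lo={g,s}
  B2 li={g,s} lo={g,s,w}
  B3 li={g,s} lo={g,s}
  B4 li={w} lo=∅
  B5 li={g,s} lo={g,s}
  B6 li={g,s} lo={g,s}

Conflict graph:
  g: {m,r,s,w}
  k: {w}
  m: {g,s,w}
  r: {g,s}
  s: {g,m,r,w}
  w: {g,k,m,s}

N(s) = ["g", "m", "r", "w"]

Answer: ["g", "m", "r", "w"]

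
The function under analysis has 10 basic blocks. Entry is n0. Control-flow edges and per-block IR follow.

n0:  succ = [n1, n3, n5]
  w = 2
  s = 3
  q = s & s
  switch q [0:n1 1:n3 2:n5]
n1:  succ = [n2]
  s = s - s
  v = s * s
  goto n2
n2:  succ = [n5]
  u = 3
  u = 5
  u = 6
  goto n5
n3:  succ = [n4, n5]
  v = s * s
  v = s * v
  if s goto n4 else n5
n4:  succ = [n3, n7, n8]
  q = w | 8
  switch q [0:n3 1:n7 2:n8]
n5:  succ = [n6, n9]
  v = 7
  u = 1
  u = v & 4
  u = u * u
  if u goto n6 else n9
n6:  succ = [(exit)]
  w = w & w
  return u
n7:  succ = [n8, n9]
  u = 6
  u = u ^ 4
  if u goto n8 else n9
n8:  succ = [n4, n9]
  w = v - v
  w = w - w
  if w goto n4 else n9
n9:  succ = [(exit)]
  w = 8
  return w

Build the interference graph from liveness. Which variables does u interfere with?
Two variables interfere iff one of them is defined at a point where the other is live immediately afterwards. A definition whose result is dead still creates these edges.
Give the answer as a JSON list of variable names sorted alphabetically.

Per-block:
  n0: def={q,s,w} ue=∅
  n1: def={s,v} ue={s}
  n2: def={u} ue=∅
  n3: def={v} ue={s}
  n4: def={q} ue={w}
  n5: def={u,v} ue=∅
  n6: def={w} ue={u,w}
  n7: def={u} ue=∅
  n8: def={w} ue={v}
  n9: def={w} ue=∅

Live sets:
  n0 li=∅ lo={s,w}
  n1 li={s,w} lo={w}
  n2 li={w} lo={w}
  n3 li={s,w} lo={s,v,w}
  n4 li={s,v,w} lo={s,v,w}
  n5 li={w} lo={u,w}
  n6 li={u,w} lo=∅
  n7 li={s,v} lo={s,v}
  n8 li={s,v} lo={s,v,w}
  n9 li=∅ lo=∅

Interference:
  q↔{s,v,w}
  s↔{q,u,v,w}
  u↔{s,v,w}
  v↔{q,s,u,w}
  w↔{q,s,u,v}

N(u) = ["s", "v", "w"]

Answer: ["s", "v", "w"]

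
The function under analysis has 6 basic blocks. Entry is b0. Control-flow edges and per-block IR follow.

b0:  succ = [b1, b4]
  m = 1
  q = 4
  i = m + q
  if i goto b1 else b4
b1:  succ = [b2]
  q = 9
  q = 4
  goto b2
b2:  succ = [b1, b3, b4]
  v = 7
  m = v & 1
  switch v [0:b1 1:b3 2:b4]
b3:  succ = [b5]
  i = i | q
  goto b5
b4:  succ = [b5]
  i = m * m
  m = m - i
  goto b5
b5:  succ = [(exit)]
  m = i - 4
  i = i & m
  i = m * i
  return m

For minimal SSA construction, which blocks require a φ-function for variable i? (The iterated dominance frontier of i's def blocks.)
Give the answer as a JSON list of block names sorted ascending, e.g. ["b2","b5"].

idom tree: b1←b0 b2←b1 b3←b2 b4←b0 b5←b0
Join-block Dom:
  b1: preds {b0,b2}: {b0} ∩ {b0,b1,b2} = {b0}; idom=b0
  b4: preds {b0,b2}: {b0} ∩ {b0,b1,b2} = {b0}; idom=b0
  b5: preds {b3,b4}: {b0,b1,b2,b3} ∩ {b0,b4} = {b0}; idom=b0

DF derivation:
  join b1 pred b0: · stop@b0
  join b1 pred b2: b2→b1 stop@b0
  join b4 pred b0: · stop@b0
  join b4 pred b2: b2→b1 stop@b0
  join b5 pred b3: b3→b2→b1 stop@b0
  join b5 pred b4: b4 stop@b0
  DF(b0)=∅
  DF(b1)={b1,b4,b5}
  DF(b2)={b1,b4,b5}
  DF(b3)={b5}
  DF(b4)={b5}
  DF(b5)=∅

φ for i: defs {b0,b3,b4,b5}
  DF⁺ = {b5}

Answer: ["b5"]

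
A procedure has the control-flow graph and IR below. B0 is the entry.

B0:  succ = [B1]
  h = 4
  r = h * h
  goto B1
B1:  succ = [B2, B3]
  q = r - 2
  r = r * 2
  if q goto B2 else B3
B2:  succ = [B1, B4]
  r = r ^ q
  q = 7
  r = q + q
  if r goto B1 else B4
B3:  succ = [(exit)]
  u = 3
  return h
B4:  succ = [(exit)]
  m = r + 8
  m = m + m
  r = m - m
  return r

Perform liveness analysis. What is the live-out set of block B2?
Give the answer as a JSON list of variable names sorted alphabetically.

def/use:
  B0 def {h,r} use ∅
  B1 def {q,r} use {r}
  B2 def {q,r} use {q,r}
  B3 def {u} use {h}
  B4 def {m,r} use {r}

Backward fixpoint:
  B0: in=∅ out={h,r}
  B1: in={h,r} out={h,q,r}
  B2: in={h,q,r} out={h,r}
  B3: in={h} out=∅
  B4: in={r} out=∅

live-out(B2) = ["h", "r"]

Answer: ["h", "r"]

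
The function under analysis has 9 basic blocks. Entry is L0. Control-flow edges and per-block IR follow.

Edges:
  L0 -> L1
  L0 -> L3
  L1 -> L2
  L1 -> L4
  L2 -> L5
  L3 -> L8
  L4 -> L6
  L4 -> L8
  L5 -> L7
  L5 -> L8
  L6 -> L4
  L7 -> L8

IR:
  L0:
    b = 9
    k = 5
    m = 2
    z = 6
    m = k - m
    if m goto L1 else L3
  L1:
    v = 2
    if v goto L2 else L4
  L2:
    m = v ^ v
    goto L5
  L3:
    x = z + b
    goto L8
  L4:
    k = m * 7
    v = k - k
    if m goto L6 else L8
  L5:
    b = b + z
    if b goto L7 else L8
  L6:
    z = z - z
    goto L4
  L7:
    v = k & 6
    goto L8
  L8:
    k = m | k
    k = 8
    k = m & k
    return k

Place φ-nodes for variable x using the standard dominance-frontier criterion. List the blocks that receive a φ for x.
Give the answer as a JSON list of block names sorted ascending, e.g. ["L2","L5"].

idom tree: L1←L0 L2←L1 L3←L0 L4←L1 L5←L2 L6←L4 L7←L5 L8←L0
Dom∩ at merges:
  L4: preds {L1,L6}: {L0,L1} ∩ {L0,L1,L4,L6} = {L0,L1}; idom=L1
  L8: preds {L3,L4,L5,L7}: {L0,L3} ∩ {L0,L1,L4} ∩ {L0,L1,L2,L5} ∩ {L0,L1,L2,L5,L7} = {L0}; idom=L0

Frontier:
  join L4 pred L1: · stop@L1
  join L4 pred L6: L6→L4 stop@L1
  join L8 pred L3: L3 stop@L0
  join L8 pred L4: L4→L1 stop@L0
  join L8 pred L5: L5→L2→L1 stop@L0
  join L8 pred L7: L7→L5→L2→L1 stop@L0
  DF(L0)=∅
  DF(L1)={L8}
  DF(L2)={L8}
  DF(L3)={L8}
  DF(L4)={L4,L8}
  DF(L5)={L8}
  DF(L6)={L4}
  DF(L7)={L8}
  DF(L8)=∅

φ for x: defs {L3}
  DF⁺ = {L8}

Answer: ["L8"]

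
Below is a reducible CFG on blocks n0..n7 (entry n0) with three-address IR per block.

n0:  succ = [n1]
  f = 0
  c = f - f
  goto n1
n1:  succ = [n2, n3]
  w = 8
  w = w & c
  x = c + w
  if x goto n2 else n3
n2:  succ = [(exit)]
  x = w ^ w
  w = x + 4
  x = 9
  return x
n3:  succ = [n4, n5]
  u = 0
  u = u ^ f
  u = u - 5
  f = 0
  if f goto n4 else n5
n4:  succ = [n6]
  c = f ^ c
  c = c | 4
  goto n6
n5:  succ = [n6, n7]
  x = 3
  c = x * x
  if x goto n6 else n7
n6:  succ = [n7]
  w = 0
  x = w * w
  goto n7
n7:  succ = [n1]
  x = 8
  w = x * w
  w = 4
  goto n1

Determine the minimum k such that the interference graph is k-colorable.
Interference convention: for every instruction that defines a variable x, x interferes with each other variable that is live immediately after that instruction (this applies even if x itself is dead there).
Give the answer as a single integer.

Block summaries:
  n0 def {c,f} use ∅
  n1 def {w,x} use {c}
  n2 def {w,x} use {w}
  n3 def {f,u} use {f}
  n4 def {c} use {c,f}
  n5 def {c,x} use ∅
  n6 def {w,x} use ∅
  n7 def {w,x} use {w}

Backward fixpoint:
  live n0: ∅→{c,f}
  live n1: {c,f}→{c,f,w}
  live n2: {w}→∅
  live n3: {c,f,w}→{c,f,w}
  live n4: {c,f}→{c,f}
  live n5: {f,w}→{c,f,w}
  live n6: {c,f}→{c,f,w}
  live n7: {c,f,w}→{c,f}

Interfere edges:
  c: {f,u,w,x}
  f: {c,u,w,x}
  u: {c,f,w}
  w: {c,f,u,x}
  x: {c,f,w}

Chromatic number:
  clique {c,f,u,w} ⇒ need ≥ 4
  assign c→r0 f→r1 u→r3 w→r2 x→r3 — no edge inside a register ⇒ χ ≤ 4
  χ = 4

Answer: 4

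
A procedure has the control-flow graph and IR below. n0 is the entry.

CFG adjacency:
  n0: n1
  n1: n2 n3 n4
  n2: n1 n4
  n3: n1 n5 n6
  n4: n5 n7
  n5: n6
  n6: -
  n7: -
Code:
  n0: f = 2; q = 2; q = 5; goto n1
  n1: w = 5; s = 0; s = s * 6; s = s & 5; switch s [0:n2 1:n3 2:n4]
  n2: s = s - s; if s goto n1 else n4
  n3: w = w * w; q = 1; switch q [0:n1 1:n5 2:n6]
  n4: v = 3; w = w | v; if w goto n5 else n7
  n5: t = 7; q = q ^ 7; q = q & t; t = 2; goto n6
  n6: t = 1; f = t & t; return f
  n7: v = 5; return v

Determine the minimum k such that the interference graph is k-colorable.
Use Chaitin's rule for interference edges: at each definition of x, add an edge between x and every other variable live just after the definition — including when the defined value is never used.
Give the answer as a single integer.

Per-block:
  n0: def={f,q} ue=∅
  n1: def={s,w} ue=∅
  n2: def={s} ue={s}
  n3: def={q,w} ue={w}
  n4: def={v,w} ue={w}
  n5: def={q,t} ue={q}
  n6: def={f,t} ue=∅
  n7: def={v} ue=∅

Live sets:
  live n0: ∅→{q}
  live n1: {q}→{q,s,w}
  live n2: {q,s,w}→{q,w}
  live n3: {w}→{q}
  live n4: {q,w}→{q}
  live n5: {q}→∅
  live n6: ∅→∅
  live n7: ∅→∅

Interfere edges:
  f — ∅
  q — {s,t,v,w}
  s — {q,w}
  t — {q}
  v — {q,w}
  w — {q,s,v}

Colouring:
  {q,s,w} pairwise interfere (3-clique) ⇒ χ ≥ 3
  3-colouring: r0={f,q}  r1={t,w}  r2={s,v}
  χ = 3

Answer: 3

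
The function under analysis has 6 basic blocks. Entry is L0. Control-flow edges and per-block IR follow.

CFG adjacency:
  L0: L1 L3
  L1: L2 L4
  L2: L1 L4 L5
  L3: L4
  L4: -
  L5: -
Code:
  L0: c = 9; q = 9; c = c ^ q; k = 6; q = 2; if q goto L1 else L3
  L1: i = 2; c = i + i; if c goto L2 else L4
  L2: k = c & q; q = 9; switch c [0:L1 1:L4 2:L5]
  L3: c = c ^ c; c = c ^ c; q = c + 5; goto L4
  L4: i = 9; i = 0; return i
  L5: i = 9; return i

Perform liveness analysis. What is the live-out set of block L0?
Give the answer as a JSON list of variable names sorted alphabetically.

Block summaries:
  L0: {c,k,q} / ∅
  L1: {c,i} / ∅
  L2: {k,q} / {c,q}
  L3: {c,q} / {c}
  L4: {i} / ∅
  L5: {i} / ∅

Backward fixpoint:
  live L0: ∅→{c,q}
  live L1: {q}→{c,q}
  live L2: {c,q}→{q}
  live L3: {c}→∅
  live L4: ∅→∅
  live L5: ∅→∅

live-out(L0) = ["c", "q"]

Answer: ["c", "q"]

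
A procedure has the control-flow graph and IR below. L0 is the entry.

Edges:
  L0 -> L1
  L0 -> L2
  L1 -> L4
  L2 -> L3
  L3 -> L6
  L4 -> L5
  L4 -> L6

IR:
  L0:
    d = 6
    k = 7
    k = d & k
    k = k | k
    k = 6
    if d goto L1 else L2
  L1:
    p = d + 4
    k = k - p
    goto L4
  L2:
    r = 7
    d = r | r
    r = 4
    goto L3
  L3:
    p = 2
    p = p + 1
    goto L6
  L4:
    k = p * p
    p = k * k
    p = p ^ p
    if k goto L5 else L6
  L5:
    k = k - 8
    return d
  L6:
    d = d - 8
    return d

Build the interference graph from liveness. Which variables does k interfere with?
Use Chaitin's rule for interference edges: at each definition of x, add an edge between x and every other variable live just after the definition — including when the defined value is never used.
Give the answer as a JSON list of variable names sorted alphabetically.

def/use:
  L0 def {d,k} use ∅
  L1 def {k,p} use {d,k}
  L2 def {d,r} use ∅
  L3 def {p} use ∅
  L4 def {k,p} use {p}
  L5 def {k} use {d,k}
  L6 def {d} use {d}

Liveness:
  live L0: ∅→{d,k}
  live L1: {d,k}→{d,p}
  live L2: ∅→{d}
  live L3: {d}→{d}
  live L4: {d,p}→{d,k}
  live L5: {d,k}→∅
  live L6: {d}→∅

Interfere edges:
  d — {k,p,r}
  k — {d,p}
  p — {d,k}
  r — {d}

N(k) = ["d", "p"]

Answer: ["d", "p"]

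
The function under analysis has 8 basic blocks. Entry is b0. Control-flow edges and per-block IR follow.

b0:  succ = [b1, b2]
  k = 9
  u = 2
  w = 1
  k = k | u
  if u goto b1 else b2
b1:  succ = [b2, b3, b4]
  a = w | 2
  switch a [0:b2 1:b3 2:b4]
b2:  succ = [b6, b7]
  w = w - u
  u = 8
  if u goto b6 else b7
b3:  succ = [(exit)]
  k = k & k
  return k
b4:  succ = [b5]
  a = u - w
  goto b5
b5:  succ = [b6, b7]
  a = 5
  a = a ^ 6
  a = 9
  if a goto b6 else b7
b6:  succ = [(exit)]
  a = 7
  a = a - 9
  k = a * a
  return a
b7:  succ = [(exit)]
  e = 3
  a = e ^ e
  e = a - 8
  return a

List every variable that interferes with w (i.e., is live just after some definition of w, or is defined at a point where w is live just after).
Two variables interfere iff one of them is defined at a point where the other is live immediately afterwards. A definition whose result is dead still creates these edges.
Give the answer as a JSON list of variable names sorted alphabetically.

Answer: ["a", "k", "u"]

Analysis:
def/use:
  b0: {k,u,w} / ∅
  b1: {a} / {w}
  b2: {u,w} / {u,w}
  b3: {k} / {k}
  b4: {a} / {u,w}
  b5: {a} / ∅
  b6: {a,k} / ∅
  b7: {a,e} / ∅

Live sets:
  b0: in=∅ out={k,u,w}
  b1: in={k,u,w} out={k,u,w}
  b2: in={u,w} out=∅
  b3: in={k} out=∅
  b4: in={u,w} out=∅
  b5: in=∅ out=∅
  b6: in=∅ out=∅
  b7: in=∅ out=∅

Interference:
  a — {e,k,u,w}
  e — {a}
  k — {a,u,w}
  u — {a,k,w}
  w — {a,k,u}

N(w) = ["a", "k", "u"]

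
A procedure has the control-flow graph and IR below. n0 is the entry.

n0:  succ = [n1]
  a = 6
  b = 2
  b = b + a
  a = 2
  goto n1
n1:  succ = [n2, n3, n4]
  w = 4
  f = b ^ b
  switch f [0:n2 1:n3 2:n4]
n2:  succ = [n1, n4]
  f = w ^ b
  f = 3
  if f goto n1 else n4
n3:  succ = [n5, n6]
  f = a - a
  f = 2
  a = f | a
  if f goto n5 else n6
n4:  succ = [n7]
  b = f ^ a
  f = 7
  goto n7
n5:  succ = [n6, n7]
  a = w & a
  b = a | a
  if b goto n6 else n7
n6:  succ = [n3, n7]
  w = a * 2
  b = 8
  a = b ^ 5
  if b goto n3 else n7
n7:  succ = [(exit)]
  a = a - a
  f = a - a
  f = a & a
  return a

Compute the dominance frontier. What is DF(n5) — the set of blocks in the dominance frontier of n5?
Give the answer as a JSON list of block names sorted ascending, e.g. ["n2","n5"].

idom tree: n1←n0 n2←n1 n3←n1 n4←n1 n5←n3 n6←n3 n7←n1
Join-block Dom:
  n1: preds {n0,n2}: {n0} ∩ {n0,n1,n2} = {n0}; idom=n0
  n3: preds {n1,n6}: {n0,n1} ∩ {n0,n1,n3,n6} = {n0,n1}; idom=n1
  n4: preds {n1,n2}: {n0,n1} ∩ {n0,n1,n2} = {n0,n1}; idom=n1
  n6: preds {n3,n5}: {n0,n1,n3} ∩ {n0,n1,n3,n5} = {n0,n1,n3}; idom=n3
  n7: preds {n4,n5,n6}: {n0,n1,n4} ∩ {n0,n1,n3,n5} ∩ {n0,n1,n3,n6} = {n0,n1}; idom=n1

Frontier:
  n1←n0: walk · to n0
  n1←n2: walk n2→n1 to n0
  n3←n1: walk · to n1
  n3←n6: walk n6→n3 to n1
  n4←n1: walk · to n1
  n4←n2: walk n2 to n1
  n6←n3: walk · to n3
  n6←n5: walk n5 to n3
  n7←n4: walk n4 to n1
  n7←n5: walk n5→n3 to n1
  n7←n6: walk n6→n3 to n1
  n0: DF=∅
  n1: DF={n1}
  n2: DF={n1,n4}
  n3: DF={n3,n7}
  n4: DF={n7}
  n5: DF={n6,n7}
  n6: DF={n3,n7}
  n7: DF=∅

DF(n5) = ["n6", "n7"]

Answer: ["n6", "n7"]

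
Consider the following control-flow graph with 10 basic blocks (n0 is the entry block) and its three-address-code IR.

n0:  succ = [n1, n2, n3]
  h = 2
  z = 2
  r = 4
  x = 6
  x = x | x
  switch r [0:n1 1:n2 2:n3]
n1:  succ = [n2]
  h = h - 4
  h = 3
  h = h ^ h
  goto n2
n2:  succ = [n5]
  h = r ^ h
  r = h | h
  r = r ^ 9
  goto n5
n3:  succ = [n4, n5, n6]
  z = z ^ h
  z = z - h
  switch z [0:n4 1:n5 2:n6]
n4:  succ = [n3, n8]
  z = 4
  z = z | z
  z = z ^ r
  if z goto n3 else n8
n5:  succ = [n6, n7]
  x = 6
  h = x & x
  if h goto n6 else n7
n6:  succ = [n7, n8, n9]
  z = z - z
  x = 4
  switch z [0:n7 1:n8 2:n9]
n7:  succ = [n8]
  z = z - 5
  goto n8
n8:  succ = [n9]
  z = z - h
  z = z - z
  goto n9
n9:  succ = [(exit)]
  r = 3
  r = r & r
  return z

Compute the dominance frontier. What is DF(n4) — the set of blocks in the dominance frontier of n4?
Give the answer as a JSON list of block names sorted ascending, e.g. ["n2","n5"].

Answer: ["n3", "n8"]

Analysis:
idom tree: n1←n0 n2←n0 n3←n0 n4←n3 n5←n0 n6←n0 n7←n0 n8←n0 n9←n0
Dom∩ at merges:
  n2: preds {n0,n1}: {n0} ∩ {n0,n1} = {n0}; idom=n0
  n3: preds {n0,n4}: {n0} ∩ {n0,n3,n4} = {n0}; idom=n0
  n5: preds {n2,n3}: {n0,n2} ∩ {n0,n3} = {n0}; idom=n0
  n6: preds {n3,n5}: {n0,n3} ∩ {n0,n5} = {n0}; idom=n0
  n7: preds {n5,n6}: {n0,n5} ∩ {n0,n6} = {n0}; idom=n0
  n8: preds {n4,n6,n7}: {n0,n3,n4} ∩ {n0,n6} ∩ {n0,n7} = {n0}; idom=n0
  n9: preds {n6,n8}: {n0,n6} ∩ {n0,n8} = {n0}; idom=n0

DF derivation:
  n2←n0: walk · to n0
  n2←n1: walk n1 to n0
  n3←n0: walk · to n0
  n3←n4: walk n4→n3 to n0
  n5←n2: walk n2 to n0
  n5←n3: walk n3 to n0
  n6←n3: walk n3 to n0
  n6←n5: walk n5 to n0
  n7←n5: walk n5 to n0
  n7←n6: walk n6 to n0
  n8←n4: walk n4→n3 to n0
  n8←n6: walk n6 to n0
  n8←n7: walk n7 to n0
  n9←n6: walk n6 to n0
  n9←n8: walk n8 to n0
  n0: DF=∅
  n1: DF={n2}
  n2: DF={n5}
  n3: DF={n3,n5,n6,n8}
  n4: DF={n3,n8}
  n5: DF={n6,n7}
  n6: DF={n7,n8,n9}
  n7: DF={n8}
  n8: DF={n9}
  n9: DF=∅

DF(n4) = ["n3", "n8"]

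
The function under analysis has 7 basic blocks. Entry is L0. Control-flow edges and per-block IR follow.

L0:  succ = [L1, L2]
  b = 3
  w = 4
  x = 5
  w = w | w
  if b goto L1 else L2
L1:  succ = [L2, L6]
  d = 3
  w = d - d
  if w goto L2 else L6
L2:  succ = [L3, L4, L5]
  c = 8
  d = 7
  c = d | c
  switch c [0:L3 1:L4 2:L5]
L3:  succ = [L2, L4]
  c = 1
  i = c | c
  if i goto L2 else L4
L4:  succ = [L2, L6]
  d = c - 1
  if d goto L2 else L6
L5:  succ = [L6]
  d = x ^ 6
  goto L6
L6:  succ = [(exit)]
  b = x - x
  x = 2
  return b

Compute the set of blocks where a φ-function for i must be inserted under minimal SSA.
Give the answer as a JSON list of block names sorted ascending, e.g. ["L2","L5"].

Answer: ["L2", "L4", "L6"]

Derivation:
idom tree: L1←L0 L2←L0 L3←L2 L4←L2 L5←L2 L6←L0
Dom at joins:
  L2: preds {L0,L1,L3,L4}: {L0} ∩ {L0,L1} ∩ {L0,L2,L3} ∩ {L0,L2,L4} = {L0}; idom=L0
  L4: preds {L2,L3}: {L0,L2} ∩ {L0,L2,L3} = {L0,L2}; idom=L2
  L6: preds {L1,L4,L5}: {L0,L1} ∩ {L0,L2,L4} ∩ {L0,L2,L5} = {L0}; idom=L0

DF walk-up:
  join L2 pred L0: · stop@L0
  join L2 pred L1: L1 stop@L0
  join L2 pred L3: L3→L2 stop@L0
  join L2 pred L4: L4→L2 stop@L0
  join L4 pred L2: · stop@L2
  join L4 pred L3: L3 stop@L2
  join L6 pred L1: L1 stop@L0
  join L6 pred L4: L4→L2 stop@L0
  join L6 pred L5: L5→L2 stop@L0
  L0: DF=∅
  L1: DF={L2,L6}
  L2: DF={L2,L6}
  L3: DF={L2,L4}
  L4: DF={L2,L6}
  L5: DF={L6}
  L6: DF=∅

φ for i: defs {L3}
  DF⁺ = {L2,L4,L6}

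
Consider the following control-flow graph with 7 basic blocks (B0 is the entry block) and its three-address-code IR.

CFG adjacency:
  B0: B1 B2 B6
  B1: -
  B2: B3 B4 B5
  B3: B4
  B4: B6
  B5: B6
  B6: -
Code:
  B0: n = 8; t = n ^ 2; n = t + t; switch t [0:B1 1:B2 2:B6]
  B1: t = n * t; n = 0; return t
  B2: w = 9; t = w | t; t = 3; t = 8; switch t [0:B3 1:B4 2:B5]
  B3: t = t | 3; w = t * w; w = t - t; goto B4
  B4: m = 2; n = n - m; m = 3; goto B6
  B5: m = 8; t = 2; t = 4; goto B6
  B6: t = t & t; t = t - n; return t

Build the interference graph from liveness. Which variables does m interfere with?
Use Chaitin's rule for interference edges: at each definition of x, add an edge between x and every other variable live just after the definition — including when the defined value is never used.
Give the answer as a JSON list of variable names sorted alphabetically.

Answer: ["n", "t"]

Working:
Per-block:
  B0: {n,t} / ∅
  B1: {n,t} / {n,t}
  B2: {t,w} / {t}
  B3: {t,w} / {t,w}
  B4: {m,n} / {n}
  B5: {m,t} / ∅
  B6: {t} / {n,t}

Live sets:
  B0 li=∅ lo={n,t}
  B1 li={n,t} lo=∅
  B2 li={n,t} lo={n,t,w}
  B3 li={n,t,w} lo={n,t}
  B4 li={n,t} lo={n,t}
  B5 li={n} lo={n,t}
  B6 li={n,t} lo=∅

Interference:
  m — {n,t}
  n — {m,t,w}
  t — {m,n,w}
  w — {n,t}

N(m) = ["n", "t"]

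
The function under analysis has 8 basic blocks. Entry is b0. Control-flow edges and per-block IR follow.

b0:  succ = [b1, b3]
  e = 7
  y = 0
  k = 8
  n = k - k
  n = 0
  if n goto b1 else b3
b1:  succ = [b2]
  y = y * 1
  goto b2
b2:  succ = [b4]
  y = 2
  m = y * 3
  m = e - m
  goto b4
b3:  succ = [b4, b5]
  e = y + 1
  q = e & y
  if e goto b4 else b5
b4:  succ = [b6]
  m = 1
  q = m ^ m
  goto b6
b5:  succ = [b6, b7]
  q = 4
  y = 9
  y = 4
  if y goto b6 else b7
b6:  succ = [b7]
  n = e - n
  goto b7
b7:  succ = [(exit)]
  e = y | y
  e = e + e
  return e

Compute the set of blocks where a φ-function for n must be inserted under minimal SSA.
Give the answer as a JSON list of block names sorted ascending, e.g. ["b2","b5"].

idom tree: b1←b0 b2←b1 b3←b0 b4←b0 b5←b3 b6←b0 b7←b0
Dom∩ at merges:
  b4: preds {b2,b3}: {b0,b1,b2} ∩ {b0,b3} = {b0}; idom=b0
  b6: preds {b4,b5}: {b0,b4} ∩ {b0,b3,b5} = {b0}; idom=b0
  b7: preds {b5,b6}: {b0,b3,b5} ∩ {b0,b6} = {b0}; idom=b0

DF walk-up:
  b4←b2: walk b2→b1 to b0
  b4←b3: walk b3 to b0
  b6←b4: walk b4 to b0
  b6←b5: walk b5→b3 to b0
  b7←b5: walk b5→b3 to b0
  b7←b6: walk b6 to b0
  b0 → ∅
  b1 → {b4}
  b2 → {b4}
  b3 → {b4,b6,b7}
  b4 → {b6}
  b5 → {b6,b7}
  b6 → {b7}
  b7 → ∅

φ for n: defs {b0,b6}
  DF⁺ = {b7}

Answer: ["b7"]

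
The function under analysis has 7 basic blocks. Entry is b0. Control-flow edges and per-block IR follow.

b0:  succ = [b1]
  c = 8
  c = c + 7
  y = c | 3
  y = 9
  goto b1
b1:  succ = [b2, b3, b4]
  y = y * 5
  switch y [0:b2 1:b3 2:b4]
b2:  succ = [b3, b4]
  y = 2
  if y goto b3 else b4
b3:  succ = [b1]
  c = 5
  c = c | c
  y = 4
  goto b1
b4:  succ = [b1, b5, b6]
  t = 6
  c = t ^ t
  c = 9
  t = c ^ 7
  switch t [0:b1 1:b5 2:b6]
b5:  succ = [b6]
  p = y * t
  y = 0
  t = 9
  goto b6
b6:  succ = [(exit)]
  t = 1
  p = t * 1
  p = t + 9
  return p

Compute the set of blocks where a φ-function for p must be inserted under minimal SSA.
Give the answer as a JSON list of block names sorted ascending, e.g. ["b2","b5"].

idom tree: b1←b0 b2←b1 b3←b1 b4←b1 b5←b4 b6←b4
Dom at joins:
  b1: preds {b0,b3,b4}: {b0} ∩ {b0,b1,b3} ∩ {b0,b1,b4} = {b0}; idom=b0
  b3: preds {b1,b2}: {b0,b1} ∩ {b0,b1,b2} = {b0,b1}; idom=b1
  b4: preds {b1,b2}: {b0,b1} ∩ {b0,b1,b2} = {b0,b1}; idom=b1
  b6: preds {b4,b5}: {b0,b1,b4} ∩ {b0,b1,b4,b5} = {b0,b1,b4}; idom=b4

DF walk-up:
  join b1 pred b0: · stop@b0
  join b1 pred b3: b3→b1 stop@b0
  join b1 pred b4: b4→b1 stop@b0
  join b3 pred b1: · stop@b1
  join b3 pred b2: b2 stop@b1
  join b4 pred b1: · stop@b1
  join b4 pred b2: b2 stop@b1
  join b6 pred b4: · stop@b4
  join b6 pred b5: b5 stop@b4
  DF(b0)=∅
  DF(b1)={b1}
  DF(b2)={b3,b4}
  DF(b3)={b1}
  DF(b4)={b1}
  DF(b5)={b6}
  DF(b6)=∅

φ for p: defs {b5,b6}
  DF⁺ = {b6}

Answer: ["b6"]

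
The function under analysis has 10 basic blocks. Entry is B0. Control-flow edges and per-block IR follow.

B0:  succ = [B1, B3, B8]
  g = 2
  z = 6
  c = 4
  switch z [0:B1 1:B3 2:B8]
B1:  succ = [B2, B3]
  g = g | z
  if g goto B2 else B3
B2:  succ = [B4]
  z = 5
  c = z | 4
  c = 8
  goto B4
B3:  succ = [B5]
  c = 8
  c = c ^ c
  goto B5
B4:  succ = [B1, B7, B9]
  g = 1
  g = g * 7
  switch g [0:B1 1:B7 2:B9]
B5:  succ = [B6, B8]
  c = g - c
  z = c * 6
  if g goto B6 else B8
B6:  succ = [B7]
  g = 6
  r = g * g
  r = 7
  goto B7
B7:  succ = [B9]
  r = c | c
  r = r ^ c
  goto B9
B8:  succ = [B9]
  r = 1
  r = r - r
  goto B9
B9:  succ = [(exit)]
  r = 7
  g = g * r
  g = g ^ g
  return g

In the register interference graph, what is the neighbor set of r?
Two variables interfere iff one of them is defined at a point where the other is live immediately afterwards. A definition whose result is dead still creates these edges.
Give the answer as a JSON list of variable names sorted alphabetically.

Block summaries:
  B0: {c,g,z} / ∅
  B1: {g} / {g,z}
  B2: {c,z} / ∅
  B3: {c} / ∅
  B4: {g} / ∅
  B5: {c,z} / {c,g}
  B6: {g,r} / ∅
  B7: {r} / {c}
  B8: {r} / ∅
  B9: {g,r} / {g}

Backward fixpoint:
  B0 li=∅ lo={g,z}
  B1 li={g,z} lo={g}
  B2 li=∅ lo={c,z}
  B3 li={g} lo={c,g}
  B4 li={c,z} lo={c,g,z}
  B5 li={c,g} lo={c,g}
  B6 li={c} lo={c,g}
  B7 li={c,g} lo={g}
  B8 li={g} lo={g}
  B9 li={g} lo=∅

Interference:
  c: {g,r,z}
  g: {c,r,z}
  r: {c,g}
  z: {c,g}

N(r) = ["c", "g"]

Answer: ["c", "g"]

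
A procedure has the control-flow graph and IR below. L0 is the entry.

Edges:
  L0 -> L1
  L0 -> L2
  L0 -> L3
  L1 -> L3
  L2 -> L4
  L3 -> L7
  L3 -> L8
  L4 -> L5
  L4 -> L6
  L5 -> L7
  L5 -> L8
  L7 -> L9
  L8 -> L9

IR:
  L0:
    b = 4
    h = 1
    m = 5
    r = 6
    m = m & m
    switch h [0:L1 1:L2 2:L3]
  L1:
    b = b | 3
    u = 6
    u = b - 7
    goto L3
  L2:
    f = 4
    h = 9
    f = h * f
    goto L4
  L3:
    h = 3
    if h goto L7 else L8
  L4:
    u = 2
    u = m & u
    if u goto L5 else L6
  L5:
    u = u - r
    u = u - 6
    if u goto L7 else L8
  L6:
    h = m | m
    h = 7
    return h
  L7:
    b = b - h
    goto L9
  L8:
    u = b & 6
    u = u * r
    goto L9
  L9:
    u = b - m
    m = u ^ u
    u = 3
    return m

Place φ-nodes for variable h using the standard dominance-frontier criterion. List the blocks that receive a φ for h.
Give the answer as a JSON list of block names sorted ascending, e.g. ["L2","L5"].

idom tree: L1←L0 L2←L0 L3←L0 L4←L2 L5←L4 L6←L4 L7←L0 L8←L0 L9←L0
Dom at joins:
  L3: preds {L0,L1}: {L0} ∩ {L0,L1} = {L0}; idom=L0
  L7: preds {L3,L5}: {L0,L3} ∩ {L0,L2,L4,L5} = {L0}; idom=L0
  L8: preds {L3,L5}: {L0,L3} ∩ {L0,L2,L4,L5} = {L0}; idom=L0
  L9: preds {L7,L8}: {L0,L7} ∩ {L0,L8} = {L0}; idom=L0

DF walk-up:
  join L3 pred L0: · stop@L0
  join L3 pred L1: L1 stop@L0
  join L7 pred L3: L3 stop@L0
  join L7 pred L5: L5→L4→L2 stop@L0
  join L8 pred L3: L3 stop@L0
  join L8 pred L5: L5→L4→L2 stop@L0
  join L9 pred L7: L7 stop@L0
  join L9 pred L8: L8 stop@L0
  L0 → ∅
  L1 → {L3}
  L2 → {L7,L8}
  L3 → {L7,L8}
  L4 → {L7,L8}
  L5 → {L7,L8}
  L6 → ∅
  L7 → {L9}
  L8 → {L9}
  L9 → ∅

φ for h: defs {L0,L2,L3,L6}
  DF⁺ = {L7,L8,L9}

Answer: ["L7", "L8", "L9"]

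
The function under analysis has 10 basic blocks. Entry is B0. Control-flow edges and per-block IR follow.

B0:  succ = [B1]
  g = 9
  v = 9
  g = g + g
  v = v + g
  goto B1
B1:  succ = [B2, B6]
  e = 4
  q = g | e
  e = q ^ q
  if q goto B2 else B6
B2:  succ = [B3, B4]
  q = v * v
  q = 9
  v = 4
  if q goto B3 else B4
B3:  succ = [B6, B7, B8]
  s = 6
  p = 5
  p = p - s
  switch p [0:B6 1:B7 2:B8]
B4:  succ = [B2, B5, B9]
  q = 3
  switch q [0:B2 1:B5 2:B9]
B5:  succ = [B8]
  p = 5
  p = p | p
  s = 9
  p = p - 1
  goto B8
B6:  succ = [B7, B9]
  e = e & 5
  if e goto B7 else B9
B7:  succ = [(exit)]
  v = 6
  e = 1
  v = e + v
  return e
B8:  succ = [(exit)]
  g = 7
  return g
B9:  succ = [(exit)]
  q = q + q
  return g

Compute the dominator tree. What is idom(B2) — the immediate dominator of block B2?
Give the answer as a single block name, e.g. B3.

idom tree: B1←B0 B2←B1 B3←B2 B4←B2 B5←B4 B6←B1 B7←B1 B8←B2 B9←B1
Dom∩ at merges:
  B2: preds {B1,B4}: {B0,B1} ∩ {B0,B1,B2,B4} = {B0,B1}; idom=B1
  B6: preds {B1,B3}: {B0,B1} ∩ {B0,B1,B2,B3} = {B0,B1}; idom=B1
  B7: preds {B3,B6}: {B0,B1,B2,B3} ∩ {B0,B1,B6} = {B0,B1}; idom=B1
  B8: preds {B3,B5}: {B0,B1,B2,B3} ∩ {B0,B1,B2,B4,B5} = {B0,B1,B2}; idom=B2
  B9: preds {B4,B6}: {B0,B1,B2,B4} ∩ {B0,B1,B6} = {B0,B1}; idom=B1

idom(B2) = B1

Answer: B1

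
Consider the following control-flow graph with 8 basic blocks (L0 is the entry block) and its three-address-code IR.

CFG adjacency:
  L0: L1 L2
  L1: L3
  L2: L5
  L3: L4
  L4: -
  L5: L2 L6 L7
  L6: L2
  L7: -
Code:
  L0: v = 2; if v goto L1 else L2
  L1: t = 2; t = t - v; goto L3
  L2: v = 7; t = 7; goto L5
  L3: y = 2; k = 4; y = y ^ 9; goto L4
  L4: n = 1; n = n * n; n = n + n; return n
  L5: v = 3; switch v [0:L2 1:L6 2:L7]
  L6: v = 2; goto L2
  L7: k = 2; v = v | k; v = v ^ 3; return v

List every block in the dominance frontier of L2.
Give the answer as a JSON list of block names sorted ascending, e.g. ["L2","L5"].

Answer: ["L2"]

Working:
idom tree: L1←L0 L2←L0 L3←L1 L4←L3 L5←L2 L6←L5 L7←L5
Dom∩ at merges:
  L2: preds {L0,L5,L6}: {L0} ∩ {L0,L2,L5} ∩ {L0,L2,L5,L6} = {L0}; idom=L0

Frontier:
  join L2 pred L0: · stop@L0
  join L2 pred L5: L5→L2 stop@L0
  join L2 pred L6: L6→L5→L2 stop@L0
  L0 → ∅
  L1 → ∅
  L2 → {L2}
  L3 → ∅
  L4 → ∅
  L5 → {L2}
  L6 → {L2}
  L7 → ∅

DF(L2) = ["L2"]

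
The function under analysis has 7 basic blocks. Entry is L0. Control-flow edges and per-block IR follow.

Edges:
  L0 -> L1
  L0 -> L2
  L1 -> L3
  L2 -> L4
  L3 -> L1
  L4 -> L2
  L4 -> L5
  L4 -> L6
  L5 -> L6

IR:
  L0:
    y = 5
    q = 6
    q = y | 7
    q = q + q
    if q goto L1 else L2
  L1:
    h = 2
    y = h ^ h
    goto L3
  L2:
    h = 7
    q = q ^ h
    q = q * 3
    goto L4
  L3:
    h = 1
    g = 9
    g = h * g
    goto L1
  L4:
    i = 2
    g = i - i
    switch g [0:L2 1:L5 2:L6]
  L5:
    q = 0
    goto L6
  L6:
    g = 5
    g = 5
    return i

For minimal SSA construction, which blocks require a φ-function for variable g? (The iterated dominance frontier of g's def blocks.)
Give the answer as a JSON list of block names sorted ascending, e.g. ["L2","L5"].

Answer: ["L1", "L2"]

Derivation:
idom tree: L1←L0 L2←L0 L3←L1 L4←L2 L5←L4 L6←L4
Join-block Dom:
  L1: preds {L0,L3}: {L0} ∩ {L0,L1,L3} = {L0}; idom=L0
  L2: preds {L0,L4}: {L0} ∩ {L0,L2,L4} = {L0}; idom=L0
  L6: preds {L4,L5}: {L0,L2,L4} ∩ {L0,L2,L4,L5} = {L0,L2,L4}; idom=L4

DF derivation:
  L1←L0: walk · to L0
  L1←L3: walk L3→L1 to L0
  L2←L0: walk · to L0
  L2←L4: walk L4→L2 to L0
  L6←L4: walk · to L4
  L6←L5: walk L5 to L4
  L0 → ∅
  L1 → {L1}
  L2 → {L2}
  L3 → {L1}
  L4 → {L2}
  L5 → {L6}
  L6 → ∅

φ for g: defs {L3,L4,L6}
  DF⁺ = {L1,L2}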